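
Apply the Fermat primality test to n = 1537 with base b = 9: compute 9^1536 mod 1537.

982

9^1 ≡ 9 (mod 1537)
9^2 ≡ 9^2 = 81 ≡ 81 (mod 1537)
9^4 ≡ 81^2 = 6561 ≡ 413 (mod 1537)
9^8 ≡ 413^2 = 170569 ≡ 1499 (mod 1537)
9^16 ≡ 1499^2 = 2247001 ≡ 1444 (mod 1537)
9^32 ≡ 1444^2 = 2085136 ≡ 964 (mod 1537)
9^64 ≡ 964^2 = 929296 ≡ 948 (mod 1537)
9^128 ≡ 948^2 = 898704 ≡ 1096 (mod 1537)
9^256 ≡ 1096^2 = 1201216 ≡ 819 (mod 1537)
9^512 ≡ 819^2 = 670761 ≡ 629 (mod 1537)
9^1024 ≡ 629^2 = 395641 ≡ 632 (mod 1537)
1536 = 1024 + 512 in binary powers of 2.
So 9^1536 ≡ 632 · 629 ≡ 982 (mod 1537).
Since 982 ≠ 1, base 9 is a Fermat witness: 1537 is composite.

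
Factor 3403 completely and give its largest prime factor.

83

3403 = 41 · 83
83 is prime.
So 3403 = 41 · 83; the largest prime factor is 83.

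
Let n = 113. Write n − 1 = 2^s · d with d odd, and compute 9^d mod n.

113 − 1 = 112 = 2^4 · 7, so d = 7.
9^1 ≡ 9 (mod 113)
9^2 ≡ 9^2 = 81 ≡ 81 (mod 113)
9^4 ≡ 81^2 = 6561 ≡ 7 (mod 113)
7 = 4 + 2 + 1 in binary powers of 2.
So 9^7 ≡ 7 · 81 · 9 ≡ 18 (mod 113).
Squaring chain: 18 → 98 → 112 → 1; reaches −1, so base 9 does not prove 113 composite.

18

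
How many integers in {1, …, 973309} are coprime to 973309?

Factor: 973309 = 67 · 73 · 199.
φ(973309) = (67−1) · (73−1) · (199−1) = 66 · 72 · 198 = 940896.

940896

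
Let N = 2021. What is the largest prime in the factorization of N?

47

2021 = 43 · 47
47 is prime.
So 2021 = 43 · 47; the largest prime factor is 47.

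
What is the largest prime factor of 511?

511 = 7 · 73
73 is prime.
So 511 = 7 · 73; the largest prime factor is 73.

73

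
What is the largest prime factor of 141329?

97

141329 = 31 · 4559
4559 = 47 · 97
97 is prime.
So 141329 = 31 · 47 · 97; the largest prime factor is 97.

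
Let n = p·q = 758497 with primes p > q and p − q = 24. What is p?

Since p = q + 24, we have 758497 = q(q + 24), so q² + 24q − 758497 = 0.
Discriminant: 24² + 4·758497 = 576 + 3033988 = 3034564; √3034564 = 1742.
q = (−24 + 1742)/2 = 859, and p = q + 24 = 883.
Check: 859 · 883 = 758497.

883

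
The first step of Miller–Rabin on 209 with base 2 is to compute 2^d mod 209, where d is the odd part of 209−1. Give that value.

209 − 1 = 208 = 2^4 · 13, so d = 13.
2^1 ≡ 2 (mod 209)
2^2 ≡ 2^2 = 4 ≡ 4 (mod 209)
2^4 ≡ 4^2 = 16 ≡ 16 (mod 209)
2^8 ≡ 16^2 = 256 ≡ 47 (mod 209)
13 = 8 + 4 + 1 in binary powers of 2.
So 2^13 ≡ 47 · 16 · 2 ≡ 41 (mod 209).
Squaring chain: 41 → 9 → 81 → 82; never reaches −1, so base 2 is a Miller–Rabin witness that 209 is composite.

41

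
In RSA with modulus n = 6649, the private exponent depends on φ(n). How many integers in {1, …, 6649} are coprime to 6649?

Factor: 6649 = 61 · 109.
φ(6649) = (61−1) · (109−1) = 60 · 108 = 6480.

6480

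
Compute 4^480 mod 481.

4^1 ≡ 4 (mod 481)
4^2 ≡ 4^2 = 16 ≡ 16 (mod 481)
4^4 ≡ 16^2 = 256 ≡ 256 (mod 481)
4^8 ≡ 256^2 = 65536 ≡ 120 (mod 481)
4^16 ≡ 120^2 = 14400 ≡ 451 (mod 481)
4^32 ≡ 451^2 = 203401 ≡ 419 (mod 481)
4^64 ≡ 419^2 = 175561 ≡ 477 (mod 481)
4^128 ≡ 477^2 = 227529 ≡ 16 (mod 481)
4^256 ≡ 16^2 = 256 ≡ 256 (mod 481)
480 = 256 + 128 + 64 + 32 in binary powers of 2.
So 4^480 ≡ 256 · 16 · 477 · 419 ≡ 417 (mod 481).
Since 417 ≠ 1, base 4 is a Fermat witness: 481 is composite.

417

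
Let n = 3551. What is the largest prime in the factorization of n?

67

3551 = 53 · 67
67 is prime.
So 3551 = 53 · 67; the largest prime factor is 67.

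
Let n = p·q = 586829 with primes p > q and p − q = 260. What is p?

Since p = q + 260, we have 586829 = q(q + 260), so q² + 260q − 586829 = 0.
Discriminant: 260² + 4·586829 = 67600 + 2347316 = 2414916; √2414916 = 1554.
q = (−260 + 1554)/2 = 647, and p = q + 260 = 907.
Check: 647 · 907 = 586829.

907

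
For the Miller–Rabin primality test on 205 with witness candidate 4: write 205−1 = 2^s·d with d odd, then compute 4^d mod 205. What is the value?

205 − 1 = 204 = 2^2 · 51, so d = 51.
4^1 ≡ 4 (mod 205)
4^2 ≡ 4^2 = 16 ≡ 16 (mod 205)
4^4 ≡ 16^2 = 256 ≡ 51 (mod 205)
4^8 ≡ 51^2 = 2601 ≡ 141 (mod 205)
4^16 ≡ 141^2 = 19881 ≡ 201 (mod 205)
4^32 ≡ 201^2 = 40401 ≡ 16 (mod 205)
51 = 32 + 16 + 2 + 1 in binary powers of 2.
So 4^51 ≡ 16 · 201 · 16 · 4 ≡ 4 (mod 205).
Squaring chain: 4 → 16; never reaches −1, so base 4 is a Miller–Rabin witness that 205 is composite.

4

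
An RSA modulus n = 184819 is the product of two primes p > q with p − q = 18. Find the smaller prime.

Since p = q + 18, we have 184819 = q(q + 18), so q² + 18q − 184819 = 0.
Discriminant: 18² + 4·184819 = 324 + 739276 = 739600; √739600 = 860.
q = (−18 + 860)/2 = 421, and p = q + 18 = 439.
Check: 421 · 439 = 184819.

421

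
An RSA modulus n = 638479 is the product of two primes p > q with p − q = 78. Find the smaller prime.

761

Since p = q + 78, we have 638479 = q(q + 78), so q² + 78q − 638479 = 0.
Discriminant: 78² + 4·638479 = 6084 + 2553916 = 2560000; √2560000 = 1600.
q = (−78 + 1600)/2 = 761, and p = q + 78 = 839.
Check: 761 · 839 = 638479.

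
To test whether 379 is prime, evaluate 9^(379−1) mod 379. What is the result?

1

9^1 ≡ 9 (mod 379)
9^2 ≡ 9^2 = 81 ≡ 81 (mod 379)
9^4 ≡ 81^2 = 6561 ≡ 118 (mod 379)
9^8 ≡ 118^2 = 13924 ≡ 280 (mod 379)
9^16 ≡ 280^2 = 78400 ≡ 326 (mod 379)
9^32 ≡ 326^2 = 106276 ≡ 156 (mod 379)
9^64 ≡ 156^2 = 24336 ≡ 80 (mod 379)
9^128 ≡ 80^2 = 6400 ≡ 336 (mod 379)
9^256 ≡ 336^2 = 112896 ≡ 333 (mod 379)
378 = 256 + 64 + 32 + 16 + 8 + 2 in binary powers of 2.
So 9^378 ≡ 333 · 80 · 156 · 326 · 280 · 81 ≡ 1 (mod 379).
Since the result is 1, base 9 gives no evidence that 379 is composite.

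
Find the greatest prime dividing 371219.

97

371219 = 43 · 8633
8633 = 89 · 97
97 is prime.
So 371219 = 43 · 89 · 97; the largest prime factor is 97.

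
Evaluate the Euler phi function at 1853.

1728

Factor: 1853 = 17 · 109.
φ(1853) = (17−1) · (109−1) = 16 · 108 = 1728.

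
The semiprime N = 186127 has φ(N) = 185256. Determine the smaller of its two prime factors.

373

φ(n) = (p−1)(q−1) = n − (p+q) + 1, so p + q = 186127 − 185256 + 1 = 872.
p and q are the roots of t² − 872t + 186127 = 0.
Discriminant: 872² − 4·186127 = 760384 − 744508 = 15876; √15876 = 126.
q = (872 − 126)/2 = 373, p = (872 + 126)/2 = 499.
Check: 373 · 499 = 186127.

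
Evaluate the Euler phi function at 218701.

Factor: 218701 = 7 · 157 · 199.
φ(218701) = (7−1) · (157−1) · (199−1) = 6 · 156 · 198 = 185328.

185328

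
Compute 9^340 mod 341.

9^1 ≡ 9 (mod 341)
9^2 ≡ 9^2 = 81 ≡ 81 (mod 341)
9^4 ≡ 81^2 = 6561 ≡ 82 (mod 341)
9^8 ≡ 82^2 = 6724 ≡ 245 (mod 341)
9^16 ≡ 245^2 = 60025 ≡ 9 (mod 341)
9^32 ≡ 9^2 = 81 ≡ 81 (mod 341)
9^64 ≡ 81^2 = 6561 ≡ 82 (mod 341)
9^128 ≡ 82^2 = 6724 ≡ 245 (mod 341)
9^256 ≡ 245^2 = 60025 ≡ 9 (mod 341)
340 = 256 + 64 + 16 + 4 in binary powers of 2.
So 9^340 ≡ 9 · 82 · 9 · 82 ≡ 67 (mod 341).
Since 67 ≠ 1, base 9 is a Fermat witness: 341 is composite.

67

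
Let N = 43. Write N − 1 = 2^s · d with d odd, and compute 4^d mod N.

1

43 − 1 = 42 = 2^1 · 21, so d = 21.
4^1 ≡ 4 (mod 43)
4^2 ≡ 4^2 = 16 ≡ 16 (mod 43)
4^4 ≡ 16^2 = 256 ≡ 41 (mod 43)
4^8 ≡ 41^2 = 1681 ≡ 4 (mod 43)
4^16 ≡ 4^2 = 16 ≡ 16 (mod 43)
21 = 16 + 4 + 1 in binary powers of 2.
So 4^21 ≡ 16 · 41 · 4 ≡ 1 (mod 43).
Since 4^d ≡ 1 (mod 43), base 4 does not prove 43 composite.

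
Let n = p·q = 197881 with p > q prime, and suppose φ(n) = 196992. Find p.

φ(n) = (p−1)(q−1) = n − (p+q) + 1, so p + q = 197881 − 196992 + 1 = 890.
p and q are the roots of t² − 890t + 197881 = 0.
Discriminant: 890² − 4·197881 = 792100 − 791524 = 576; √576 = 24.
q = (890 − 24)/2 = 433, p = (890 + 24)/2 = 457.
Check: 433 · 457 = 197881.

457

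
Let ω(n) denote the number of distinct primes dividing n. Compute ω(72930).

6

72930 = 2 · 36465
36465 = 3 · 12155
12155 = 5 · 2431
2431 = 11 · 221
221 = 13 · 17
72930 = 2 · 3 · 5 · 11 · 13 · 17, which has 6 distinct prime factors.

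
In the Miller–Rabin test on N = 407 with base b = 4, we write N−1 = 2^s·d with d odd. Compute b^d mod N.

284

407 − 1 = 406 = 2^1 · 203, so d = 203.
4^1 ≡ 4 (mod 407)
4^2 ≡ 4^2 = 16 ≡ 16 (mod 407)
4^4 ≡ 16^2 = 256 ≡ 256 (mod 407)
4^8 ≡ 256^2 = 65536 ≡ 9 (mod 407)
4^16 ≡ 9^2 = 81 ≡ 81 (mod 407)
4^32 ≡ 81^2 = 6561 ≡ 49 (mod 407)
4^64 ≡ 49^2 = 2401 ≡ 366 (mod 407)
4^128 ≡ 366^2 = 133956 ≡ 53 (mod 407)
203 = 128 + 64 + 8 + 2 + 1 in binary powers of 2.
So 4^203 ≡ 53 · 366 · 9 · 16 · 4 ≡ 284 (mod 407).
Squaring chain: 284; never reaches −1, so base 4 is a Miller–Rabin witness that 407 is composite.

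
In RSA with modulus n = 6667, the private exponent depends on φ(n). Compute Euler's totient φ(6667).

Factor: 6667 = 59 · 113.
φ(6667) = (59−1) · (113−1) = 58 · 112 = 6496.

6496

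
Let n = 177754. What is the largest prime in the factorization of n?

177754 = 2 · 88877
88877 = 31 · 2867
2867 = 47 · 61
61 is prime.
So 177754 = 2 · 31 · 47 · 61; the largest prime factor is 61.

61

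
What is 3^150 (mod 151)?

1

3^1 ≡ 3 (mod 151)
3^2 ≡ 3^2 = 9 ≡ 9 (mod 151)
3^4 ≡ 9^2 = 81 ≡ 81 (mod 151)
3^8 ≡ 81^2 = 6561 ≡ 68 (mod 151)
3^16 ≡ 68^2 = 4624 ≡ 94 (mod 151)
3^32 ≡ 94^2 = 8836 ≡ 78 (mod 151)
3^64 ≡ 78^2 = 6084 ≡ 44 (mod 151)
3^128 ≡ 44^2 = 1936 ≡ 124 (mod 151)
150 = 128 + 16 + 4 + 2 in binary powers of 2.
So 3^150 ≡ 124 · 94 · 81 · 9 ≡ 1 (mod 151).
Since the result is 1, base 3 gives no evidence that 151 is composite.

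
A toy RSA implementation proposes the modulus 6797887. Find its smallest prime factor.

67

6797887 is odd.
Digit sum 52, not divisible by 3.
Ends in 7: not divisible by 5.
7: 6797887 = 7·971126 + 5
11: 6797887 = 11·617989 + 8
13: 6797887 = 13·522914 + 5
17: 6797887 = 17·399875 + 12
19: 6797887 = 19·357783 + 10
23: 6797887 = 23·295560 + 7
29: 6797887 = 29·234409 + 26
31: 6797887 = 31·219286 + 21
37: 6797887 = 37·183726 + 25
41: 6797887 = 41·165802 + 5
43: 6797887 = 43·158090 + 17
47: 6797887 = 47·144635 + 42
53: 6797887 = 53·128262 + 1
59: 6797887 = 59·115218 + 25
61: 6797887 = 61·111440 + 47
67: 6797887 = 67·101461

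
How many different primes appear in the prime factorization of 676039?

676039 = 7 · 96577
96577 = 13 · 7429
7429 = 17 · 437
437 = 19 · 23
676039 = 7 · 13 · 17 · 19 · 23, which has 5 distinct prime factors.

5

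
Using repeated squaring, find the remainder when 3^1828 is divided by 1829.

3^1 ≡ 3 (mod 1829)
3^2 ≡ 3^2 = 9 ≡ 9 (mod 1829)
3^4 ≡ 9^2 = 81 ≡ 81 (mod 1829)
3^8 ≡ 81^2 = 6561 ≡ 1074 (mod 1829)
3^16 ≡ 1074^2 = 1153476 ≡ 1206 (mod 1829)
3^32 ≡ 1206^2 = 1454436 ≡ 381 (mod 1829)
3^64 ≡ 381^2 = 145161 ≡ 670 (mod 1829)
3^128 ≡ 670^2 = 448900 ≡ 795 (mod 1829)
3^256 ≡ 795^2 = 632025 ≡ 1020 (mod 1829)
3^512 ≡ 1020^2 = 1040400 ≡ 1528 (mod 1829)
3^1024 ≡ 1528^2 = 2334784 ≡ 980 (mod 1829)
1828 = 1024 + 512 + 256 + 32 + 4 in binary powers of 2.
So 3^1828 ≡ 980 · 1528 · 1020 · 381 · 81 ≡ 534 (mod 1829).
Since 534 ≠ 1, base 3 is a Fermat witness: 1829 is composite.

534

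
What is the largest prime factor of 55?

11

55 = 5 · 11
11 is prime.
So 55 = 5 · 11; the largest prime factor is 11.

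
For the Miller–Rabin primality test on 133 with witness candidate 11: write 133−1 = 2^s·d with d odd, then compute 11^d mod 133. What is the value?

133 − 1 = 132 = 2^2 · 33, so d = 33.
11^1 ≡ 11 (mod 133)
11^2 ≡ 11^2 = 121 ≡ 121 (mod 133)
11^4 ≡ 121^2 = 14641 ≡ 11 (mod 133)
11^8 ≡ 11^2 = 121 ≡ 121 (mod 133)
11^16 ≡ 121^2 = 14641 ≡ 11 (mod 133)
11^32 ≡ 11^2 = 121 ≡ 121 (mod 133)
33 = 32 + 1 in binary powers of 2.
So 11^33 ≡ 121 · 11 ≡ 1 (mod 133).
Since 11^d ≡ 1 (mod 133), base 11 does not prove 133 composite.

1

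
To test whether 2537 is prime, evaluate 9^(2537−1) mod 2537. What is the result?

9^1 ≡ 9 (mod 2537)
9^2 ≡ 9^2 = 81 ≡ 81 (mod 2537)
9^4 ≡ 81^2 = 6561 ≡ 1487 (mod 2537)
9^8 ≡ 1487^2 = 2211169 ≡ 1442 (mod 2537)
9^16 ≡ 1442^2 = 2079364 ≡ 1561 (mod 2537)
9^32 ≡ 1561^2 = 2436721 ≡ 1201 (mod 2537)
9^64 ≡ 1201^2 = 1442401 ≡ 1385 (mod 2537)
9^128 ≡ 1385^2 = 1918225 ≡ 253 (mod 2537)
9^256 ≡ 253^2 = 64009 ≡ 584 (mod 2537)
9^512 ≡ 584^2 = 341056 ≡ 1098 (mod 2537)
9^1024 ≡ 1098^2 = 1205604 ≡ 529 (mod 2537)
9^2048 ≡ 529^2 = 279841 ≡ 771 (mod 2537)
2536 = 2048 + 256 + 128 + 64 + 32 + 8 in binary powers of 2.
So 9^2536 ≡ 771 · 584 · 253 · 1385 · 1201 · 1442 ≡ 271 (mod 2537).
Since 271 ≠ 1, base 9 is a Fermat witness: 2537 is composite.

271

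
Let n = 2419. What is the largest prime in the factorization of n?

2419 = 41 · 59
59 is prime.
So 2419 = 41 · 59; the largest prime factor is 59.

59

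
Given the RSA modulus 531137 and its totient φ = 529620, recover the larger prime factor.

971

φ(n) = (p−1)(q−1) = n − (p+q) + 1, so p + q = 531137 − 529620 + 1 = 1518.
p and q are the roots of t² − 1518t + 531137 = 0.
Discriminant: 1518² − 4·531137 = 2304324 − 2124548 = 179776; √179776 = 424.
q = (1518 − 424)/2 = 547, p = (1518 + 424)/2 = 971.
Check: 547 · 971 = 531137.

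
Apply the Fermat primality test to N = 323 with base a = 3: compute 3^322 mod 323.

3^1 ≡ 3 (mod 323)
3^2 ≡ 3^2 = 9 ≡ 9 (mod 323)
3^4 ≡ 9^2 = 81 ≡ 81 (mod 323)
3^8 ≡ 81^2 = 6561 ≡ 101 (mod 323)
3^16 ≡ 101^2 = 10201 ≡ 188 (mod 323)
3^32 ≡ 188^2 = 35344 ≡ 137 (mod 323)
3^64 ≡ 137^2 = 18769 ≡ 35 (mod 323)
3^128 ≡ 35^2 = 1225 ≡ 256 (mod 323)
3^256 ≡ 256^2 = 65536 ≡ 290 (mod 323)
322 = 256 + 64 + 2 in binary powers of 2.
So 3^322 ≡ 290 · 35 · 9 ≡ 264 (mod 323).
Since 264 ≠ 1, base 3 is a Fermat witness: 323 is composite.

264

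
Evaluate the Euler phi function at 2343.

Factor: 2343 = 3 · 11 · 71.
φ(2343) = (3−1) · (11−1) · (71−1) = 2 · 10 · 70 = 1400.

1400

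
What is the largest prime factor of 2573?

2573 = 31 · 83
83 is prime.
So 2573 = 31 · 83; the largest prime factor is 83.

83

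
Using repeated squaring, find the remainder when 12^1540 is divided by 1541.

967

12^1 ≡ 12 (mod 1541)
12^2 ≡ 12^2 = 144 ≡ 144 (mod 1541)
12^4 ≡ 144^2 = 20736 ≡ 703 (mod 1541)
12^8 ≡ 703^2 = 494209 ≡ 1089 (mod 1541)
12^16 ≡ 1089^2 = 1185921 ≡ 892 (mod 1541)
12^32 ≡ 892^2 = 795664 ≡ 508 (mod 1541)
12^64 ≡ 508^2 = 258064 ≡ 717 (mod 1541)
12^128 ≡ 717^2 = 514089 ≡ 936 (mod 1541)
12^256 ≡ 936^2 = 876096 ≡ 808 (mod 1541)
12^512 ≡ 808^2 = 652864 ≡ 1021 (mod 1541)
12^1024 ≡ 1021^2 = 1042441 ≡ 725 (mod 1541)
1540 = 1024 + 512 + 4 in binary powers of 2.
So 12^1540 ≡ 725 · 1021 · 703 ≡ 967 (mod 1541).
Since 967 ≠ 1, base 12 is a Fermat witness: 1541 is composite.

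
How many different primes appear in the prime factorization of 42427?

4

42427 = 7 · 6061
6061 = 11 · 551
551 = 19 · 29
42427 = 7 · 11 · 19 · 29, which has 4 distinct prime factors.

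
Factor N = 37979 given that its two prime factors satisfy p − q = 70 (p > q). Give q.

163

Since p = q + 70, we have 37979 = q(q + 70), so q² + 70q − 37979 = 0.
Discriminant: 70² + 4·37979 = 4900 + 151916 = 156816; √156816 = 396.
q = (−70 + 396)/2 = 163, and p = q + 70 = 233.
Check: 163 · 233 = 37979.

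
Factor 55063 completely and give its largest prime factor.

55063 = 17 · 3239
3239 = 41 · 79
79 is prime.
So 55063 = 17 · 41 · 79; the largest prime factor is 79.

79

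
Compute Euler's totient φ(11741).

Factor: 11741 = 59 · 199.
φ(11741) = (59−1) · (199−1) = 58 · 198 = 11484.

11484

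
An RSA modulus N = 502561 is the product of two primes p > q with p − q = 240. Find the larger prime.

839

Since p = q + 240, we have 502561 = q(q + 240), so q² + 240q − 502561 = 0.
Discriminant: 240² + 4·502561 = 57600 + 2010244 = 2067844; √2067844 = 1438.
q = (−240 + 1438)/2 = 599, and p = q + 240 = 839.
Check: 599 · 839 = 502561.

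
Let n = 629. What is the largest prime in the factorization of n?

37

629 = 17 · 37
37 is prime.
So 629 = 17 · 37; the largest prime factor is 37.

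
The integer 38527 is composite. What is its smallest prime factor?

38527 is odd.
Digit sum 25, not divisible by 3.
Ends in 7: not divisible by 5.
7: 38527 = 7·5503 + 6
11: 38527 = 11·3502 + 5
13: 38527 = 13·2963 + 8
17: 38527 = 17·2266 + 5
19: 38527 = 19·2027 + 14
23: 38527 = 23·1675 + 2
29: 38527 = 29·1328 + 15
31: 38527 = 31·1242 + 25
37: 38527 = 37·1041 + 10
41: 38527 = 41·939 + 28
43: 38527 = 43·895 + 42
47: 38527 = 47·819 + 34
53: 38527 = 53·726 + 49
59: 38527 = 59·653

59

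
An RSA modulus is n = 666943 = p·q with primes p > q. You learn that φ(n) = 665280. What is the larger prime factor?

φ(n) = (p−1)(q−1) = n − (p+q) + 1, so p + q = 666943 − 665280 + 1 = 1664.
p and q are the roots of t² − 1664t + 666943 = 0.
Discriminant: 1664² − 4·666943 = 2768896 − 2667772 = 101124; √101124 = 318.
q = (1664 − 318)/2 = 673, p = (1664 + 318)/2 = 991.
Check: 673 · 991 = 666943.

991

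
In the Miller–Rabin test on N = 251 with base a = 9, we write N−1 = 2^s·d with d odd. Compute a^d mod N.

251 − 1 = 250 = 2^1 · 125, so d = 125.
9^1 ≡ 9 (mod 251)
9^2 ≡ 9^2 = 81 ≡ 81 (mod 251)
9^4 ≡ 81^2 = 6561 ≡ 35 (mod 251)
9^8 ≡ 35^2 = 1225 ≡ 221 (mod 251)
9^16 ≡ 221^2 = 48841 ≡ 147 (mod 251)
9^32 ≡ 147^2 = 21609 ≡ 23 (mod 251)
9^64 ≡ 23^2 = 529 ≡ 27 (mod 251)
125 = 64 + 32 + 16 + 8 + 4 + 1 in binary powers of 2.
So 9^125 ≡ 27 · 23 · 147 · 221 · 35 · 9 ≡ 1 (mod 251).
Since 9^d ≡ 1 (mod 251), base 9 does not prove 251 composite.

1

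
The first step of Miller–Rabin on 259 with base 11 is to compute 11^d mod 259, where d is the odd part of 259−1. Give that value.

36

259 − 1 = 258 = 2^1 · 129, so d = 129.
11^1 ≡ 11 (mod 259)
11^2 ≡ 11^2 = 121 ≡ 121 (mod 259)
11^4 ≡ 121^2 = 14641 ≡ 137 (mod 259)
11^8 ≡ 137^2 = 18769 ≡ 121 (mod 259)
11^16 ≡ 121^2 = 14641 ≡ 137 (mod 259)
11^32 ≡ 137^2 = 18769 ≡ 121 (mod 259)
11^64 ≡ 121^2 = 14641 ≡ 137 (mod 259)
11^128 ≡ 137^2 = 18769 ≡ 121 (mod 259)
129 = 128 + 1 in binary powers of 2.
So 11^129 ≡ 121 · 11 ≡ 36 (mod 259).
Squaring chain: 36; never reaches −1, so base 11 is a Miller–Rabin witness that 259 is composite.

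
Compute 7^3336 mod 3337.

2028

7^1 ≡ 7 (mod 3337)
7^2 ≡ 7^2 = 49 ≡ 49 (mod 3337)
7^4 ≡ 49^2 = 2401 ≡ 2401 (mod 3337)
7^8 ≡ 2401^2 = 5764801 ≡ 1802 (mod 3337)
7^16 ≡ 1802^2 = 3247204 ≡ 303 (mod 3337)
7^32 ≡ 303^2 = 91809 ≡ 1710 (mod 3337)
7^64 ≡ 1710^2 = 2924100 ≡ 888 (mod 3337)
7^128 ≡ 888^2 = 788544 ≡ 1012 (mod 3337)
7^256 ≡ 1012^2 = 1024144 ≡ 3022 (mod 3337)
7^512 ≡ 3022^2 = 9132484 ≡ 2452 (mod 3337)
7^1024 ≡ 2452^2 = 6012304 ≡ 2367 (mod 3337)
7^2048 ≡ 2367^2 = 5602689 ≡ 3203 (mod 3337)
3336 = 2048 + 1024 + 256 + 8 in binary powers of 2.
So 7^3336 ≡ 3203 · 2367 · 3022 · 1802 ≡ 2028 (mod 3337).
Since 2028 ≠ 1, base 7 is a Fermat witness: 3337 is composite.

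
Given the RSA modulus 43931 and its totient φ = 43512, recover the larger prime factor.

223

φ(n) = (p−1)(q−1) = n − (p+q) + 1, so p + q = 43931 − 43512 + 1 = 420.
p and q are the roots of t² − 420t + 43931 = 0.
Discriminant: 420² − 4·43931 = 176400 − 175724 = 676; √676 = 26.
q = (420 − 26)/2 = 197, p = (420 + 26)/2 = 223.
Check: 197 · 223 = 43931.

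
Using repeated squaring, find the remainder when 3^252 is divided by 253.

3^1 ≡ 3 (mod 253)
3^2 ≡ 3^2 = 9 ≡ 9 (mod 253)
3^4 ≡ 9^2 = 81 ≡ 81 (mod 253)
3^8 ≡ 81^2 = 6561 ≡ 236 (mod 253)
3^16 ≡ 236^2 = 55696 ≡ 36 (mod 253)
3^32 ≡ 36^2 = 1296 ≡ 31 (mod 253)
3^64 ≡ 31^2 = 961 ≡ 202 (mod 253)
3^128 ≡ 202^2 = 40804 ≡ 71 (mod 253)
252 = 128 + 64 + 32 + 16 + 8 + 4 in binary powers of 2.
So 3^252 ≡ 71 · 202 · 31 · 36 · 236 · 81 ≡ 31 (mod 253).
Since 31 ≠ 1, base 3 is a Fermat witness: 253 is composite.

31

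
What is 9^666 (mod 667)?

9^1 ≡ 9 (mod 667)
9^2 ≡ 9^2 = 81 ≡ 81 (mod 667)
9^4 ≡ 81^2 = 6561 ≡ 558 (mod 667)
9^8 ≡ 558^2 = 311364 ≡ 542 (mod 667)
9^16 ≡ 542^2 = 293764 ≡ 284 (mod 667)
9^32 ≡ 284^2 = 80656 ≡ 616 (mod 667)
9^64 ≡ 616^2 = 379456 ≡ 600 (mod 667)
9^128 ≡ 600^2 = 360000 ≡ 487 (mod 667)
9^256 ≡ 487^2 = 237169 ≡ 384 (mod 667)
9^512 ≡ 384^2 = 147456 ≡ 49 (mod 667)
666 = 512 + 128 + 16 + 8 + 2 in binary powers of 2.
So 9^666 ≡ 49 · 487 · 284 · 542 · 81 ≡ 49 (mod 667).
Since 49 ≠ 1, base 9 is a Fermat witness: 667 is composite.

49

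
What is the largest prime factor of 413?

59

413 = 7 · 59
59 is prime.
So 413 = 7 · 59; the largest prime factor is 59.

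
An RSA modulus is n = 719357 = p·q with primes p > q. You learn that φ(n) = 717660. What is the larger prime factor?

φ(n) = (p−1)(q−1) = n − (p+q) + 1, so p + q = 719357 − 717660 + 1 = 1698.
p and q are the roots of t² − 1698t + 719357 = 0.
Discriminant: 1698² − 4·719357 = 2883204 − 2877428 = 5776; √5776 = 76.
q = (1698 − 76)/2 = 811, p = (1698 + 76)/2 = 887.
Check: 811 · 887 = 719357.

887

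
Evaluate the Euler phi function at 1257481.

1219680

Factor: 1257481 = 71 · 89 · 199.
φ(1257481) = (71−1) · (89−1) · (199−1) = 70 · 88 · 198 = 1219680.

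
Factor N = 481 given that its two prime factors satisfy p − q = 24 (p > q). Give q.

Since p = q + 24, we have 481 = q(q + 24), so q² + 24q − 481 = 0.
Discriminant: 24² + 4·481 = 576 + 1924 = 2500; √2500 = 50.
q = (−24 + 50)/2 = 13, and p = q + 24 = 37.
Check: 13 · 37 = 481.

13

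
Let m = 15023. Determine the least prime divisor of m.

83

15023 is odd.
Digit sum 11, not divisible by 3.
Ends in 3: not divisible by 5.
7: 15023 = 7·2146 + 1
11: 15023 = 11·1365 + 8
13: 15023 = 13·1155 + 8
17: 15023 = 17·883 + 12
19: 15023 = 19·790 + 13
23: 15023 = 23·653 + 4
29: 15023 = 29·518 + 1
31: 15023 = 31·484 + 19
37: 15023 = 37·406 + 1
41: 15023 = 41·366 + 17
43: 15023 = 43·349 + 16
47: 15023 = 47·319 + 30
53: 15023 = 53·283 + 24
59: 15023 = 59·254 + 37
61: 15023 = 61·246 + 17
67: 15023 = 67·224 + 15
71: 15023 = 71·211 + 42
73: 15023 = 73·205 + 58
79: 15023 = 79·190 + 13
83: 15023 = 83·181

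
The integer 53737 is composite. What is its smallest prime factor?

53737 is odd.
Digit sum 25, not divisible by 3.
Ends in 7: not divisible by 5.
7: 53737 = 7·7676 + 5
11: 53737 = 11·4885 + 2
13: 53737 = 13·4133 + 8
17: 53737 = 17·3161

17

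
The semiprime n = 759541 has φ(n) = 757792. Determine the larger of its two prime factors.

953

φ(n) = (p−1)(q−1) = n − (p+q) + 1, so p + q = 759541 − 757792 + 1 = 1750.
p and q are the roots of t² − 1750t + 759541 = 0.
Discriminant: 1750² − 4·759541 = 3062500 − 3038164 = 24336; √24336 = 156.
q = (1750 − 156)/2 = 797, p = (1750 + 156)/2 = 953.
Check: 797 · 953 = 759541.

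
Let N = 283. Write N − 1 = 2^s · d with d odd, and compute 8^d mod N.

283 − 1 = 282 = 2^1 · 141, so d = 141.
8^1 ≡ 8 (mod 283)
8^2 ≡ 8^2 = 64 ≡ 64 (mod 283)
8^4 ≡ 64^2 = 4096 ≡ 134 (mod 283)
8^8 ≡ 134^2 = 17956 ≡ 127 (mod 283)
8^16 ≡ 127^2 = 16129 ≡ 281 (mod 283)
8^32 ≡ 281^2 = 78961 ≡ 4 (mod 283)
8^64 ≡ 4^2 = 16 ≡ 16 (mod 283)
8^128 ≡ 16^2 = 256 ≡ 256 (mod 283)
141 = 128 + 8 + 4 + 1 in binary powers of 2.
So 8^141 ≡ 256 · 127 · 134 · 8 ≡ 282 (mod 283).
Since 8^d ≡ 282 (mod 283), base 8 does not prove 283 composite.

282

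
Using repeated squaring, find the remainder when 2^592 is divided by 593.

2^1 ≡ 2 (mod 593)
2^2 ≡ 2^2 = 4 ≡ 4 (mod 593)
2^4 ≡ 4^2 = 16 ≡ 16 (mod 593)
2^8 ≡ 16^2 = 256 ≡ 256 (mod 593)
2^16 ≡ 256^2 = 65536 ≡ 306 (mod 593)
2^32 ≡ 306^2 = 93636 ≡ 535 (mod 593)
2^64 ≡ 535^2 = 286225 ≡ 399 (mod 593)
2^128 ≡ 399^2 = 159201 ≡ 277 (mod 593)
2^256 ≡ 277^2 = 76729 ≡ 232 (mod 593)
2^512 ≡ 232^2 = 53824 ≡ 454 (mod 593)
592 = 512 + 64 + 16 in binary powers of 2.
So 2^592 ≡ 454 · 399 · 306 ≡ 1 (mod 593).
Since the result is 1, base 2 gives no evidence that 593 is composite.

1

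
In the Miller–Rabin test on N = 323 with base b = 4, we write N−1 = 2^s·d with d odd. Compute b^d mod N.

323 − 1 = 322 = 2^1 · 161, so d = 161.
4^1 ≡ 4 (mod 323)
4^2 ≡ 4^2 = 16 ≡ 16 (mod 323)
4^4 ≡ 16^2 = 256 ≡ 256 (mod 323)
4^8 ≡ 256^2 = 65536 ≡ 290 (mod 323)
4^16 ≡ 290^2 = 84100 ≡ 120 (mod 323)
4^32 ≡ 120^2 = 14400 ≡ 188 (mod 323)
4^64 ≡ 188^2 = 35344 ≡ 137 (mod 323)
4^128 ≡ 137^2 = 18769 ≡ 35 (mod 323)
161 = 128 + 32 + 1 in binary powers of 2.
So 4^161 ≡ 35 · 188 · 4 ≡ 157 (mod 323).
Squaring chain: 157; never reaches −1, so base 4 is a Miller–Rabin witness that 323 is composite.

157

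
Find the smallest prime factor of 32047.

32047 is odd.
Digit sum 16, not divisible by 3.
Ends in 7: not divisible by 5.
7: 32047 = 7·4578 + 1
11: 32047 = 11·2913 + 4
13: 32047 = 13·2465 + 2
17: 32047 = 17·1885 + 2
19: 32047 = 19·1686 + 13
23: 32047 = 23·1393 + 8
29: 32047 = 29·1105 + 2
31: 32047 = 31·1033 + 24
37: 32047 = 37·866 + 5
41: 32047 = 41·781 + 26
43: 32047 = 43·745 + 12
47: 32047 = 47·681 + 40
53: 32047 = 53·604 + 35
59: 32047 = 59·543 + 10
61: 32047 = 61·525 + 22
67: 32047 = 67·478 + 21
71: 32047 = 71·451 + 26
73: 32047 = 73·439

73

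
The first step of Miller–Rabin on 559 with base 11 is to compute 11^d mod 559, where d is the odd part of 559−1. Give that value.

434

559 − 1 = 558 = 2^1 · 279, so d = 279.
11^1 ≡ 11 (mod 559)
11^2 ≡ 11^2 = 121 ≡ 121 (mod 559)
11^4 ≡ 121^2 = 14641 ≡ 107 (mod 559)
11^8 ≡ 107^2 = 11449 ≡ 269 (mod 559)
11^16 ≡ 269^2 = 72361 ≡ 250 (mod 559)
11^32 ≡ 250^2 = 62500 ≡ 451 (mod 559)
11^64 ≡ 451^2 = 203401 ≡ 484 (mod 559)
11^128 ≡ 484^2 = 234256 ≡ 35 (mod 559)
11^256 ≡ 35^2 = 1225 ≡ 107 (mod 559)
279 = 256 + 16 + 4 + 2 + 1 in binary powers of 2.
So 11^279 ≡ 107 · 250 · 107 · 121 · 11 ≡ 434 (mod 559).
Squaring chain: 434; never reaches −1, so base 11 is a Miller–Rabin witness that 559 is composite.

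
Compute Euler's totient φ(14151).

9152

Factor: 14151 = 3 · 53 · 89.
φ(14151) = (3−1) · (53−1) · (89−1) = 2 · 52 · 88 = 9152.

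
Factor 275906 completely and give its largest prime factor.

71

275906 = 2 · 137953
137953 = 29 · 4757
4757 = 67 · 71
71 is prime.
So 275906 = 2 · 29 · 67 · 71; the largest prime factor is 71.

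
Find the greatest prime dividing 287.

41

287 = 7 · 41
41 is prime.
So 287 = 7 · 41; the largest prime factor is 41.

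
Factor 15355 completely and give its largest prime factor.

83

15355 = 5 · 3071
3071 = 37 · 83
83 is prime.
So 15355 = 5 · 37 · 83; the largest prime factor is 83.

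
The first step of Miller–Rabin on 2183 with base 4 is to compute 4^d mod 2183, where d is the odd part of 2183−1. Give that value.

2183 − 1 = 2182 = 2^1 · 1091, so d = 1091.
4^1 ≡ 4 (mod 2183)
4^2 ≡ 4^2 = 16 ≡ 16 (mod 2183)
4^4 ≡ 16^2 = 256 ≡ 256 (mod 2183)
4^8 ≡ 256^2 = 65536 ≡ 46 (mod 2183)
4^16 ≡ 46^2 = 2116 ≡ 2116 (mod 2183)
4^32 ≡ 2116^2 = 4477456 ≡ 123 (mod 2183)
4^64 ≡ 123^2 = 15129 ≡ 2031 (mod 2183)
4^128 ≡ 2031^2 = 4124961 ≡ 1274 (mod 2183)
4^256 ≡ 1274^2 = 1623076 ≡ 1107 (mod 2183)
4^512 ≡ 1107^2 = 1225449 ≡ 786 (mod 2183)
4^1024 ≡ 786^2 = 617796 ≡ 7 (mod 2183)
1091 = 1024 + 64 + 2 + 1 in binary powers of 2.
So 4^1091 ≡ 7 · 2031 · 16 · 4 ≡ 1760 (mod 2183).
Squaring chain: 1760; never reaches −1, so base 4 is a Miller–Rabin witness that 2183 is composite.

1760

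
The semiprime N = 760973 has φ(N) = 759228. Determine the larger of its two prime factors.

φ(n) = (p−1)(q−1) = n − (p+q) + 1, so p + q = 760973 − 759228 + 1 = 1746.
p and q are the roots of t² − 1746t + 760973 = 0.
Discriminant: 1746² − 4·760973 = 3048516 − 3043892 = 4624; √4624 = 68.
q = (1746 − 68)/2 = 839, p = (1746 + 68)/2 = 907.
Check: 839 · 907 = 760973.

907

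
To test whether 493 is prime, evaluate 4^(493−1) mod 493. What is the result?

103

4^1 ≡ 4 (mod 493)
4^2 ≡ 4^2 = 16 ≡ 16 (mod 493)
4^4 ≡ 16^2 = 256 ≡ 256 (mod 493)
4^8 ≡ 256^2 = 65536 ≡ 460 (mod 493)
4^16 ≡ 460^2 = 211600 ≡ 103 (mod 493)
4^32 ≡ 103^2 = 10609 ≡ 256 (mod 493)
4^64 ≡ 256^2 = 65536 ≡ 460 (mod 493)
4^128 ≡ 460^2 = 211600 ≡ 103 (mod 493)
4^256 ≡ 103^2 = 10609 ≡ 256 (mod 493)
492 = 256 + 128 + 64 + 32 + 8 + 4 in binary powers of 2.
So 4^492 ≡ 256 · 103 · 460 · 256 · 460 · 256 ≡ 103 (mod 493).
Since 103 ≠ 1, base 4 is a Fermat witness: 493 is composite.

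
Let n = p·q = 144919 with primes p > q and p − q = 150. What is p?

Since p = q + 150, we have 144919 = q(q + 150), so q² + 150q − 144919 = 0.
Discriminant: 150² + 4·144919 = 22500 + 579676 = 602176; √602176 = 776.
q = (−150 + 776)/2 = 313, and p = q + 150 = 463.
Check: 313 · 463 = 144919.

463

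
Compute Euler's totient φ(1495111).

1455168

Factor: 1495111 = 89 · 107 · 157.
φ(1495111) = (89−1) · (107−1) · (157−1) = 88 · 106 · 156 = 1455168.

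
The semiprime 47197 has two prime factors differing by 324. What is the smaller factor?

109

Since p = q + 324, we have 47197 = q(q + 324), so q² + 324q − 47197 = 0.
Discriminant: 324² + 4·47197 = 104976 + 188788 = 293764; √293764 = 542.
q = (−324 + 542)/2 = 109, and p = q + 324 = 433.
Check: 109 · 433 = 47197.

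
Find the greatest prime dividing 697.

697 = 17 · 41
41 is prime.
So 697 = 17 · 41; the largest prime factor is 41.

41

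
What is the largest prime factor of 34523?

79

34523 = 19 · 1817
1817 = 23 · 79
79 is prime.
So 34523 = 19 · 23 · 79; the largest prime factor is 79.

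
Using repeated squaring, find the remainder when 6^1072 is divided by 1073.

6^1 ≡ 6 (mod 1073)
6^2 ≡ 6^2 = 36 ≡ 36 (mod 1073)
6^4 ≡ 36^2 = 1296 ≡ 223 (mod 1073)
6^8 ≡ 223^2 = 49729 ≡ 371 (mod 1073)
6^16 ≡ 371^2 = 137641 ≡ 297 (mod 1073)
6^32 ≡ 297^2 = 88209 ≡ 223 (mod 1073)
6^64 ≡ 223^2 = 49729 ≡ 371 (mod 1073)
6^128 ≡ 371^2 = 137641 ≡ 297 (mod 1073)
6^256 ≡ 297^2 = 88209 ≡ 223 (mod 1073)
6^512 ≡ 223^2 = 49729 ≡ 371 (mod 1073)
6^1024 ≡ 371^2 = 137641 ≡ 297 (mod 1073)
1072 = 1024 + 32 + 16 in binary powers of 2.
So 6^1072 ≡ 297 · 223 · 297 ≡ 371 (mod 1073).
Since 371 ≠ 1, base 6 is a Fermat witness: 1073 is composite.

371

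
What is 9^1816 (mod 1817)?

1021

9^1 ≡ 9 (mod 1817)
9^2 ≡ 9^2 = 81 ≡ 81 (mod 1817)
9^4 ≡ 81^2 = 6561 ≡ 1110 (mod 1817)
9^8 ≡ 1110^2 = 1232100 ≡ 174 (mod 1817)
9^16 ≡ 174^2 = 30276 ≡ 1204 (mod 1817)
9^32 ≡ 1204^2 = 1449616 ≡ 1467 (mod 1817)
9^64 ≡ 1467^2 = 2152089 ≡ 761 (mod 1817)
9^128 ≡ 761^2 = 579121 ≡ 1315 (mod 1817)
9^256 ≡ 1315^2 = 1729225 ≡ 1258 (mod 1817)
9^512 ≡ 1258^2 = 1582564 ≡ 1774 (mod 1817)
9^1024 ≡ 1774^2 = 3147076 ≡ 32 (mod 1817)
1816 = 1024 + 512 + 256 + 16 + 8 in binary powers of 2.
So 9^1816 ≡ 32 · 1774 · 1258 · 1204 · 174 ≡ 1021 (mod 1817).
Since 1021 ≠ 1, base 9 is a Fermat witness: 1817 is composite.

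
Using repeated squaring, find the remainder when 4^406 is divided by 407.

70

4^1 ≡ 4 (mod 407)
4^2 ≡ 4^2 = 16 ≡ 16 (mod 407)
4^4 ≡ 16^2 = 256 ≡ 256 (mod 407)
4^8 ≡ 256^2 = 65536 ≡ 9 (mod 407)
4^16 ≡ 9^2 = 81 ≡ 81 (mod 407)
4^32 ≡ 81^2 = 6561 ≡ 49 (mod 407)
4^64 ≡ 49^2 = 2401 ≡ 366 (mod 407)
4^128 ≡ 366^2 = 133956 ≡ 53 (mod 407)
4^256 ≡ 53^2 = 2809 ≡ 367 (mod 407)
406 = 256 + 128 + 16 + 4 + 2 in binary powers of 2.
So 4^406 ≡ 367 · 53 · 81 · 256 · 16 ≡ 70 (mod 407).
Since 70 ≠ 1, base 4 is a Fermat witness: 407 is composite.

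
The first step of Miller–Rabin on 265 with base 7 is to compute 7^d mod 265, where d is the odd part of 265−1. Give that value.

265 − 1 = 264 = 2^3 · 33, so d = 33.
7^1 ≡ 7 (mod 265)
7^2 ≡ 7^2 = 49 ≡ 49 (mod 265)
7^4 ≡ 49^2 = 2401 ≡ 16 (mod 265)
7^8 ≡ 16^2 = 256 ≡ 256 (mod 265)
7^16 ≡ 256^2 = 65536 ≡ 81 (mod 265)
7^32 ≡ 81^2 = 6561 ≡ 201 (mod 265)
33 = 32 + 1 in binary powers of 2.
So 7^33 ≡ 201 · 7 ≡ 82 (mod 265).
Squaring chain: 82 → 99 → 261; never reaches −1, so base 7 is a Miller–Rabin witness that 265 is composite.

82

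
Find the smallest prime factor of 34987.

34987 is odd.
Digit sum 31, not divisible by 3.
Ends in 7: not divisible by 5.
7: 34987 = 7·4998 + 1
11: 34987 = 11·3180 + 7
13: 34987 = 13·2691 + 4
17: 34987 = 17·2058 + 1
19: 34987 = 19·1841 + 8
23: 34987 = 23·1521 + 4
29: 34987 = 29·1206 + 13
31: 34987 = 31·1128 + 19
37: 34987 = 37·945 + 22
41: 34987 = 41·853 + 14
43: 34987 = 43·813 + 28
47: 34987 = 47·744 + 19
53: 34987 = 53·660 + 7
59: 34987 = 59·593

59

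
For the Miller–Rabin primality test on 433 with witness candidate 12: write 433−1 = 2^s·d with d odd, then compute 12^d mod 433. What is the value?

254

433 − 1 = 432 = 2^4 · 27, so d = 27.
12^1 ≡ 12 (mod 433)
12^2 ≡ 12^2 = 144 ≡ 144 (mod 433)
12^4 ≡ 144^2 = 20736 ≡ 385 (mod 433)
12^8 ≡ 385^2 = 148225 ≡ 139 (mod 433)
12^16 ≡ 139^2 = 19321 ≡ 269 (mod 433)
27 = 16 + 8 + 2 + 1 in binary powers of 2.
So 12^27 ≡ 269 · 139 · 144 · 12 ≡ 254 (mod 433).
Squaring chain: 254 → 432 → 1 → 1; reaches −1, so base 12 does not prove 433 composite.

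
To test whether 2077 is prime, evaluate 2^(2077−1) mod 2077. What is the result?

2^1 ≡ 2 (mod 2077)
2^2 ≡ 2^2 = 4 ≡ 4 (mod 2077)
2^4 ≡ 4^2 = 16 ≡ 16 (mod 2077)
2^8 ≡ 16^2 = 256 ≡ 256 (mod 2077)
2^16 ≡ 256^2 = 65536 ≡ 1149 (mod 2077)
2^32 ≡ 1149^2 = 1320201 ≡ 1306 (mod 2077)
2^64 ≡ 1306^2 = 1705636 ≡ 419 (mod 2077)
2^128 ≡ 419^2 = 175561 ≡ 1093 (mod 2077)
2^256 ≡ 1093^2 = 1194649 ≡ 374 (mod 2077)
2^512 ≡ 374^2 = 139876 ≡ 717 (mod 2077)
2^1024 ≡ 717^2 = 514089 ≡ 1070 (mod 2077)
2^2048 ≡ 1070^2 = 1144900 ≡ 473 (mod 2077)
2076 = 2048 + 16 + 8 + 4 in binary powers of 2.
So 2^2076 ≡ 473 · 1149 · 256 · 16 ≡ 963 (mod 2077).
Since 963 ≠ 1, base 2 is a Fermat witness: 2077 is composite.

963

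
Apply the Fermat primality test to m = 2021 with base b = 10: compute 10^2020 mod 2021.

1615

10^1 ≡ 10 (mod 2021)
10^2 ≡ 10^2 = 100 ≡ 100 (mod 2021)
10^4 ≡ 100^2 = 10000 ≡ 1916 (mod 2021)
10^8 ≡ 1916^2 = 3671056 ≡ 920 (mod 2021)
10^16 ≡ 920^2 = 846400 ≡ 1622 (mod 2021)
10^32 ≡ 1622^2 = 2630884 ≡ 1563 (mod 2021)
10^64 ≡ 1563^2 = 2442969 ≡ 1601 (mod 2021)
10^128 ≡ 1601^2 = 2563201 ≡ 573 (mod 2021)
10^256 ≡ 573^2 = 328329 ≡ 927 (mod 2021)
10^512 ≡ 927^2 = 859329 ≡ 404 (mod 2021)
10^1024 ≡ 404^2 = 163216 ≡ 1536 (mod 2021)
2020 = 1024 + 512 + 256 + 128 + 64 + 32 + 4 in binary powers of 2.
So 10^2020 ≡ 1536 · 404 · 927 · 573 · 1601 · 1563 · 1916 ≡ 1615 (mod 2021).
Since 1615 ≠ 1, base 10 is a Fermat witness: 2021 is composite.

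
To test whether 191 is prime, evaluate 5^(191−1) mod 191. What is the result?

5^1 ≡ 5 (mod 191)
5^2 ≡ 5^2 = 25 ≡ 25 (mod 191)
5^4 ≡ 25^2 = 625 ≡ 52 (mod 191)
5^8 ≡ 52^2 = 2704 ≡ 30 (mod 191)
5^16 ≡ 30^2 = 900 ≡ 136 (mod 191)
5^32 ≡ 136^2 = 18496 ≡ 160 (mod 191)
5^64 ≡ 160^2 = 25600 ≡ 6 (mod 191)
5^128 ≡ 6^2 = 36 ≡ 36 (mod 191)
190 = 128 + 32 + 16 + 8 + 4 + 2 in binary powers of 2.
So 5^190 ≡ 36 · 160 · 136 · 30 · 52 · 25 ≡ 1 (mod 191).
Since the result is 1, base 5 gives no evidence that 191 is composite.

1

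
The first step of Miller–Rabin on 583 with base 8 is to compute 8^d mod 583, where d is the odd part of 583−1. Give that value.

583 − 1 = 582 = 2^1 · 291, so d = 291.
8^1 ≡ 8 (mod 583)
8^2 ≡ 8^2 = 64 ≡ 64 (mod 583)
8^4 ≡ 64^2 = 4096 ≡ 15 (mod 583)
8^8 ≡ 15^2 = 225 ≡ 225 (mod 583)
8^16 ≡ 225^2 = 50625 ≡ 487 (mod 583)
8^32 ≡ 487^2 = 237169 ≡ 471 (mod 583)
8^64 ≡ 471^2 = 221841 ≡ 301 (mod 583)
8^128 ≡ 301^2 = 90601 ≡ 236 (mod 583)
8^256 ≡ 236^2 = 55696 ≡ 311 (mod 583)
291 = 256 + 32 + 2 + 1 in binary powers of 2.
So 8^291 ≡ 311 · 471 · 64 · 8 ≡ 569 (mod 583).
Squaring chain: 569; never reaches −1, so base 8 is a Miller–Rabin witness that 583 is composite.

569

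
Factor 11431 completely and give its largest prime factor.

11431 = 7 · 1633
1633 = 23 · 71
71 is prime.
So 11431 = 7 · 23 · 71; the largest prime factor is 71.

71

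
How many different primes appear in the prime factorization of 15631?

3

15631 = 7^2 · 319
319 = 11 · 29
15631 = 7^2 · 11 · 29, which has 3 distinct prime factors.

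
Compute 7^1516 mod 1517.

107

7^1 ≡ 7 (mod 1517)
7^2 ≡ 7^2 = 49 ≡ 49 (mod 1517)
7^4 ≡ 49^2 = 2401 ≡ 884 (mod 1517)
7^8 ≡ 884^2 = 781456 ≡ 201 (mod 1517)
7^16 ≡ 201^2 = 40401 ≡ 959 (mod 1517)
7^32 ≡ 959^2 = 919681 ≡ 379 (mod 1517)
7^64 ≡ 379^2 = 143641 ≡ 1043 (mod 1517)
7^128 ≡ 1043^2 = 1087849 ≡ 160 (mod 1517)
7^256 ≡ 160^2 = 25600 ≡ 1328 (mod 1517)
7^512 ≡ 1328^2 = 1763584 ≡ 830 (mod 1517)
7^1024 ≡ 830^2 = 688900 ≡ 182 (mod 1517)
1516 = 1024 + 256 + 128 + 64 + 32 + 8 + 4 in binary powers of 2.
So 7^1516 ≡ 182 · 1328 · 160 · 1043 · 379 · 201 · 884 ≡ 107 (mod 1517).
Since 107 ≠ 1, base 7 is a Fermat witness: 1517 is composite.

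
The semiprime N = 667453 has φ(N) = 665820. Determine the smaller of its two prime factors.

811

φ(n) = (p−1)(q−1) = n − (p+q) + 1, so p + q = 667453 − 665820 + 1 = 1634.
p and q are the roots of t² − 1634t + 667453 = 0.
Discriminant: 1634² − 4·667453 = 2669956 − 2669812 = 144; √144 = 12.
q = (1634 − 12)/2 = 811, p = (1634 + 12)/2 = 823.
Check: 811 · 823 = 667453.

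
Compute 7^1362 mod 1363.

545

7^1 ≡ 7 (mod 1363)
7^2 ≡ 7^2 = 49 ≡ 49 (mod 1363)
7^4 ≡ 49^2 = 2401 ≡ 1038 (mod 1363)
7^8 ≡ 1038^2 = 1077444 ≡ 674 (mod 1363)
7^16 ≡ 674^2 = 454276 ≡ 397 (mod 1363)
7^32 ≡ 397^2 = 157609 ≡ 864 (mod 1363)
7^64 ≡ 864^2 = 746496 ≡ 935 (mod 1363)
7^128 ≡ 935^2 = 874225 ≡ 542 (mod 1363)
7^256 ≡ 542^2 = 293764 ≡ 719 (mod 1363)
7^512 ≡ 719^2 = 516961 ≡ 384 (mod 1363)
7^1024 ≡ 384^2 = 147456 ≡ 252 (mod 1363)
1362 = 1024 + 256 + 64 + 16 + 2 in binary powers of 2.
So 7^1362 ≡ 252 · 719 · 935 · 397 · 49 ≡ 545 (mod 1363).
Since 545 ≠ 1, base 7 is a Fermat witness: 1363 is composite.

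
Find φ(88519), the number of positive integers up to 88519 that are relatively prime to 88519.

80640

Factor: 88519 = 17 · 41 · 127.
φ(88519) = (17−1) · (41−1) · (127−1) = 16 · 40 · 126 = 80640.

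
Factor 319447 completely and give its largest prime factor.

319447 = 17 · 18791
18791 = 19 · 989
989 = 23 · 43
43 is prime.
So 319447 = 17 · 19 · 23 · 43; the largest prime factor is 43.

43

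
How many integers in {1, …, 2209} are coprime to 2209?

2162

Factor: 2209 = 47^2.
φ(2209) = 47^1·(47−1) = 2162.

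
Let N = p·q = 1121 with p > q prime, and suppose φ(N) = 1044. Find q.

φ(n) = (p−1)(q−1) = n − (p+q) + 1, so p + q = 1121 − 1044 + 1 = 78.
p and q are the roots of t² − 78t + 1121 = 0.
Discriminant: 78² − 4·1121 = 6084 − 4484 = 1600; √1600 = 40.
q = (78 − 40)/2 = 19, p = (78 + 40)/2 = 59.
Check: 19 · 59 = 1121.

19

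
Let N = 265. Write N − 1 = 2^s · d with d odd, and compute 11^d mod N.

131

265 − 1 = 264 = 2^3 · 33, so d = 33.
11^1 ≡ 11 (mod 265)
11^2 ≡ 11^2 = 121 ≡ 121 (mod 265)
11^4 ≡ 121^2 = 14641 ≡ 66 (mod 265)
11^8 ≡ 66^2 = 4356 ≡ 116 (mod 265)
11^16 ≡ 116^2 = 13456 ≡ 206 (mod 265)
11^32 ≡ 206^2 = 42436 ≡ 36 (mod 265)
33 = 32 + 1 in binary powers of 2.
So 11^33 ≡ 36 · 11 ≡ 131 (mod 265).
Squaring chain: 131 → 201 → 121; never reaches −1, so base 11 is a Miller–Rabin witness that 265 is composite.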